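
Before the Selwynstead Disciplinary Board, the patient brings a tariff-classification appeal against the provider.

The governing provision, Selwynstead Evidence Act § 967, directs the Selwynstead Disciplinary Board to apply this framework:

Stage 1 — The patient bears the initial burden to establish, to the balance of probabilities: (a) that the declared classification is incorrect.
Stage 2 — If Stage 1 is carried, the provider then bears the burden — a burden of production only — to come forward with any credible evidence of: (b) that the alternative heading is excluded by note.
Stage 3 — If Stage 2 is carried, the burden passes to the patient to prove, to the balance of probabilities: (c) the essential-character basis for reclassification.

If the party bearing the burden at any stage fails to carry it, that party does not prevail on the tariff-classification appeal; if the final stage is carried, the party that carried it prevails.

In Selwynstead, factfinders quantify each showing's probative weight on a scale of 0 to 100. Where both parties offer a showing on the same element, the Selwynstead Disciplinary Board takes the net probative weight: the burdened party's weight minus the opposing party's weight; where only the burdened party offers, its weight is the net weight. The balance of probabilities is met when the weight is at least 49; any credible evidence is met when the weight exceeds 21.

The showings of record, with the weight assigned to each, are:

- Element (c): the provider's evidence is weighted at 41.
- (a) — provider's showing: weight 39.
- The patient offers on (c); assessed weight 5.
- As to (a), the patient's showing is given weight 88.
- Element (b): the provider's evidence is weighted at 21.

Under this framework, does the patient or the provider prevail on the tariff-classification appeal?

Stage 1 — burden on patient; standard: the balance of probabilities (weight is at least 49).
    (a): 88 − 39 = 49 ≥ 49 [met]
  Stage 1 is satisfied; the onus moves to the provider.
Stage 2 — burden on provider; standard: any credible evidence (weight exceeds 21).
    (b): 21 ≤ 21 [not met]
  The provider does not carry Stage 2.
The analysis ends at Stage 2; the patient prevails.

patient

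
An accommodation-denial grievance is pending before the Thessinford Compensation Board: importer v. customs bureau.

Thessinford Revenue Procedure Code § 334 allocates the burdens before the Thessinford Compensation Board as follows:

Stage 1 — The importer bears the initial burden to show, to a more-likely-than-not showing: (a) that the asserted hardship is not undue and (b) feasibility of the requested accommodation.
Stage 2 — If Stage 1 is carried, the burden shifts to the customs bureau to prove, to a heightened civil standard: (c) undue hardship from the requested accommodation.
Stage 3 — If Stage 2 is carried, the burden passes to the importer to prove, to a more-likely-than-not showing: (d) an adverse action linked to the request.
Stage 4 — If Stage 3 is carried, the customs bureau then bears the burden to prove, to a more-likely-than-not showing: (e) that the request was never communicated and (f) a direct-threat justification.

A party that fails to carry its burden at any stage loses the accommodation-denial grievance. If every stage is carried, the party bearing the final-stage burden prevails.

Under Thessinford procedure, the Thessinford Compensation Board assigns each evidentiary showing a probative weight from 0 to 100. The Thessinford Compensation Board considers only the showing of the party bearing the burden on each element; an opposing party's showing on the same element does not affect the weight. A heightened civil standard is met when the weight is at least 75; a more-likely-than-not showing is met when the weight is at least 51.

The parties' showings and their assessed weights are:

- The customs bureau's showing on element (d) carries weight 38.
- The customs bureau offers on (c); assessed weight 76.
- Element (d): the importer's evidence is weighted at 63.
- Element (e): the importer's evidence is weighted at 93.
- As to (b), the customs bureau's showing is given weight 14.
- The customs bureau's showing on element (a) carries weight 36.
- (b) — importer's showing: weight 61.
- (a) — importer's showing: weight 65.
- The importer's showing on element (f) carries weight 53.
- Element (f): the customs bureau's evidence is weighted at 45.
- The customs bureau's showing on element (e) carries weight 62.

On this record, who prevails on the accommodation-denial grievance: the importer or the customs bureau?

Stage 1 (importer, a more-likely-than-not showing, weight is at least 51): (a) 65 (customs bureau's 36 disregarded) ≥ 51 — meets; (b) 61 (customs bureau's 14 disregarded) ≥ 51 — meets.
  Stage 1 is satisfied; the onus moves to the customs bureau.
Stage 2 (customs bureau, a heightened civil standard, weight is at least 75): (c) 76 ≥ 75 — meets.
  All elements met. The burden passes to the importer.
Stage 3 (importer, a more-likely-than-not showing, weight is at least 51): (d) 63 (customs bureau's 38 disregarded) ≥ 51 — meets.
  Stage 3 is satisfied; the onus moves to the customs bureau.
Stage 4 (customs bureau, a more-likely-than-not showing, weight is at least 51): (e) 62 (importer's 93 disregarded) ≥ 51 — meets; (f) 45 (importer's 53 disregarded) < 51 — fails.
  The customs bureau does not carry Stage 4.
The importer prevails.

importer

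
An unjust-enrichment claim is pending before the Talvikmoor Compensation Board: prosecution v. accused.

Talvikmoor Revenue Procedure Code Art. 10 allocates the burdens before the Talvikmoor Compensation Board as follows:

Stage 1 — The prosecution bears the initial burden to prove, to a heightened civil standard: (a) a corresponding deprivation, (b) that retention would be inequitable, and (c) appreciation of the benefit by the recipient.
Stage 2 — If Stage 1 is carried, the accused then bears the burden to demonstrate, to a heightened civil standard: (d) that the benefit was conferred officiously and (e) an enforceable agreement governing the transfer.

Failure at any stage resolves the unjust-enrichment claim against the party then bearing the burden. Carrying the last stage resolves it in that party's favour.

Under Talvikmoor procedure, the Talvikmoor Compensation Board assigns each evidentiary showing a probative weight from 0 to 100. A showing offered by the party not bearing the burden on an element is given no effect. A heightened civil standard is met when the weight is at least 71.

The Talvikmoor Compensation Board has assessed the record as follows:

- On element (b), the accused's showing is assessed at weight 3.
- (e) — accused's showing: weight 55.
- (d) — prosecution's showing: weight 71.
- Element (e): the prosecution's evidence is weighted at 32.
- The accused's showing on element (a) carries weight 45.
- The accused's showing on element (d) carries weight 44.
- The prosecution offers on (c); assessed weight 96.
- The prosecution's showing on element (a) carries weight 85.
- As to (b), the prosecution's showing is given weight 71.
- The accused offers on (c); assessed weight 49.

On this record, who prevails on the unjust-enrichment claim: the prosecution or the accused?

Stage 1 (prosecution, a heightened civil standard, weight is at least 71): (a) 85 (accused's 45 disregarded) ≥ 71 — meets; (b) 71 (accused's 3 disregarded) ≥ 71 — meets; (c) 96 (accused's 49 disregarded) ≥ 71 — meets.
  Stage 1 is satisfied; the onus moves to the accused.
Stage 2 (accused, a heightened civil standard, weight is at least 71): (d) 44 (prosecution's 71 disregarded) < 71 — fails; (e) 55 (prosecution's 32 disregarded) < 71 — fails.
  Stage 2 not carried; the accused fails its burden.
So the prosecution prevails.

prosecution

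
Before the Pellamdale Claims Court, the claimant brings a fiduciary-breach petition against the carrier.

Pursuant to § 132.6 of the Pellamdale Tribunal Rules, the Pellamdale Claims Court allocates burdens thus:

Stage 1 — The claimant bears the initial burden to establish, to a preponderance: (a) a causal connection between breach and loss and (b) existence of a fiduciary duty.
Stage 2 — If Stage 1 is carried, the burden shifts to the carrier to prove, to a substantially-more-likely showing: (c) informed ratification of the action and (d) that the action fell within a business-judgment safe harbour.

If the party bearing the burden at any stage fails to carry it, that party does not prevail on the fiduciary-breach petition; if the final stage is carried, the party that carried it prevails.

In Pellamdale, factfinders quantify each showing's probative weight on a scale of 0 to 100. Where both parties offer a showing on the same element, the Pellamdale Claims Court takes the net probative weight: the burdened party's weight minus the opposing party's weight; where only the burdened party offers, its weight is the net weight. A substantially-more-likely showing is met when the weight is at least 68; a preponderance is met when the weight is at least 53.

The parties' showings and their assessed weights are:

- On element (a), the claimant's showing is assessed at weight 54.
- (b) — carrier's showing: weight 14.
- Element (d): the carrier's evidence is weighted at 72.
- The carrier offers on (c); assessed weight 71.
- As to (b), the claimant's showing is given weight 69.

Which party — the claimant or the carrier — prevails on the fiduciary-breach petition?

Stage 1 — burden on claimant; standard: a preponderance (weight is at least 53).
    (a): 54 ≥ 53 [met]
    (b): 69 − 14 = 55 ≥ 53 [met]
  Stage 1 is satisfied; the onus moves to the carrier.
Stage 2 — burden on carrier; standard: a substantially-more-likely showing (weight is at least 68).
    (c): 71 ≥ 68 [met]
    (d): 72 ≥ 68 [met]
  All elements met at the final stage.
Every stage carried; the carrier prevails.

carrier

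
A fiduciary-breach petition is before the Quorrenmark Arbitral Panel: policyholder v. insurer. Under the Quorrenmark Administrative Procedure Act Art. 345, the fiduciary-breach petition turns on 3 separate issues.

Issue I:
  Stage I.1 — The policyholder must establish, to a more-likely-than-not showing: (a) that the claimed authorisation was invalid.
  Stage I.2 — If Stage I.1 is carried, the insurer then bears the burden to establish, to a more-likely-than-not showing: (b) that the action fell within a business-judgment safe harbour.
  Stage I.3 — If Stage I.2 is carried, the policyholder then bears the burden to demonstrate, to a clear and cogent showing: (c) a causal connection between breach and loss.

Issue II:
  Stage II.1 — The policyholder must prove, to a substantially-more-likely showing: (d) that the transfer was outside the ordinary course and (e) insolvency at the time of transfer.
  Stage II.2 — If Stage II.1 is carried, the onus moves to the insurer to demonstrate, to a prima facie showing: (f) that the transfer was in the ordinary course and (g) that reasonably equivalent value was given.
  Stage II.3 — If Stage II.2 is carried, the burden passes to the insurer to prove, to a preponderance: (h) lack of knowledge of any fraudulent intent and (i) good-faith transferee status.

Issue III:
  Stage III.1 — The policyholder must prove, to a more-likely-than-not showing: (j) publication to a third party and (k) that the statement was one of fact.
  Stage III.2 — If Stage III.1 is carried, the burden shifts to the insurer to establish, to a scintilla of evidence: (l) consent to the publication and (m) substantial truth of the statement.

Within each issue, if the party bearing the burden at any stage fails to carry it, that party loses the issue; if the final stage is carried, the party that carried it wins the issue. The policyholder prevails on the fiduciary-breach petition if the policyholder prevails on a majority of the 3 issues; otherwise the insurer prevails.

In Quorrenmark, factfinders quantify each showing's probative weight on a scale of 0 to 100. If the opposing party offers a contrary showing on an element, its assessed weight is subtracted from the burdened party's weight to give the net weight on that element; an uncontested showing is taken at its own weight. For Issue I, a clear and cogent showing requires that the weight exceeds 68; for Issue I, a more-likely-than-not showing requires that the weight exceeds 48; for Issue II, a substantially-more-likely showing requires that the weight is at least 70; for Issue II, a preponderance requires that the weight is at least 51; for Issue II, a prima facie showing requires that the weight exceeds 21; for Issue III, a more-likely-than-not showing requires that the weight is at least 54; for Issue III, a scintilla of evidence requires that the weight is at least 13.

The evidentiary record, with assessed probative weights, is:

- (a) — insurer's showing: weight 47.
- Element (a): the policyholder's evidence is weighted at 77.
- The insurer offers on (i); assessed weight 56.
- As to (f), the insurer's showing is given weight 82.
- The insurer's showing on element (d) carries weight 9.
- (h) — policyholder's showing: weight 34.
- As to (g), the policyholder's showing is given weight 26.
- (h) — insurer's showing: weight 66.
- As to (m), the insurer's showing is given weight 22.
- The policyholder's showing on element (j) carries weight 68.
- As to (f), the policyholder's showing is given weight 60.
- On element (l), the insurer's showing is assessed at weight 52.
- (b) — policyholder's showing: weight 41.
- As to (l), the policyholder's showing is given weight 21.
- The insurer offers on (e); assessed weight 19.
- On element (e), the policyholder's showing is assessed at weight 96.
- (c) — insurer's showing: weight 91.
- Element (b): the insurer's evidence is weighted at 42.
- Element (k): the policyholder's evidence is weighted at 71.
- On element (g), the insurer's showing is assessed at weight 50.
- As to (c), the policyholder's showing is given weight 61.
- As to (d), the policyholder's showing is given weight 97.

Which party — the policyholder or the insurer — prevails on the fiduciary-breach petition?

— Issue I —
Stage I.1 — burden on policyholder; standard: a more-likely-than-not showing (weight exceeds 48).
    (a): 77 − 47 = 30 ≤ 48 [not met]
  Stage I.1 not carried; the policyholder fails its burden.
So the insurer prevails on this issue.
— Issue II —
Stage II.1 — burden on policyholder; standard: a substantially-more-likely showing (weight is at least 70).
    (d): 97 − 9 = 88 ≥ 70 [met]
    (e): 96 − 19 = 77 ≥ 70 [met]
  All elements met. The burden passes to the insurer.
Stage II.2 — burden on insurer; standard: a prima facie showing (weight exceeds 21).
    (f): 82 − 60 = 22 > 21 [met]
    (g): 50 − 26 = 24 > 21 [met]
  All elements met. The insurer retains the burden for Stage II.3.
Stage II.3 — burden on insurer; standard: a preponderance (weight is at least 51).
    (h): 66 − 34 = 32 < 51 [not met]
    (i): 56 ≥ 51 [met]
  Stage II.3 not carried; the insurer fails its burden.
The policyholder prevails on this issue.
— Issue III —
At Stage III.1 the policyholder must meet a more-likely-than-not showing (weight is at least 54): on (j) the weight is 68, ≥ 54, so (j) meets the standard; on (k) the weight is 71, ≥ 54, so (k) meets the standard.
  Stage III.1 carried; the burden shifts to the insurer.
At Stage III.2 the insurer must meet a scintilla of evidence (weight is at least 13): on (l) the weight is 52 less the opposing 21 gives net 31, ≥ 13, so (l) meets the standard; on (m) the weight is 22, which does reach 13, so (m) meets the standard.
  The insurer carries the last stage.
With every stage satisfied, the insurer prevails on this issue.
Per-issue: Issue I → insurer; Issue II → policyholder; Issue III → insurer. The policyholder must prevail on a majority of issues; overall, the insurer prevails.

insurer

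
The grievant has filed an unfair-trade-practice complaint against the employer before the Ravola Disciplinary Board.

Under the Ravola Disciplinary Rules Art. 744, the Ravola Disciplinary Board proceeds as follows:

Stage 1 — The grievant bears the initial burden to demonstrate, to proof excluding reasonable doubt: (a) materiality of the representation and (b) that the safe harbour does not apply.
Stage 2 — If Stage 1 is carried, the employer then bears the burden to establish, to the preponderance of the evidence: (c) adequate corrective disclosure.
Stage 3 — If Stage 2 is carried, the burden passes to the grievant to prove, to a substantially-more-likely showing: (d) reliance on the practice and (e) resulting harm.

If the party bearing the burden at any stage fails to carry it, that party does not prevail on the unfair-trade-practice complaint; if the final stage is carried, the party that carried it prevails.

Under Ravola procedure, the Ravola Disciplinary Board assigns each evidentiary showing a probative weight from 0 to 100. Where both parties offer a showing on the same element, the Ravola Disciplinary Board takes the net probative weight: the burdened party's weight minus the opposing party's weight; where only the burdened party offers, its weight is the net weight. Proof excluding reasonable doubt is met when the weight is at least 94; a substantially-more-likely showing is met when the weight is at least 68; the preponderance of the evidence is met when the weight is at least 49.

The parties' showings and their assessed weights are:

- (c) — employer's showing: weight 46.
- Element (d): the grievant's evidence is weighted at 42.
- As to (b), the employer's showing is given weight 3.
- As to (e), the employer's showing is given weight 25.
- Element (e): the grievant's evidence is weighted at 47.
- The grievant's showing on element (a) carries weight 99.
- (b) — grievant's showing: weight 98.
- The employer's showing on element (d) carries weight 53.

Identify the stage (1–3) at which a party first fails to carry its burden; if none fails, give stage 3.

Stage 1 — burden on grievant; standard: proof excluding reasonable doubt (weight is at least 94).
    (a): 99 ≥ 94 [met]
    (b): 98 − 3 = 95 ≥ 94 [met]
  Stage 1 carried; the burden shifts to the employer.
Stage 2 — burden on employer; standard: the preponderance of the evidence (weight is at least 49).
    (c): 46 < 49 [not met]
  Stage 2 not carried; the employer fails its burden.
The grievant prevails.

stage 2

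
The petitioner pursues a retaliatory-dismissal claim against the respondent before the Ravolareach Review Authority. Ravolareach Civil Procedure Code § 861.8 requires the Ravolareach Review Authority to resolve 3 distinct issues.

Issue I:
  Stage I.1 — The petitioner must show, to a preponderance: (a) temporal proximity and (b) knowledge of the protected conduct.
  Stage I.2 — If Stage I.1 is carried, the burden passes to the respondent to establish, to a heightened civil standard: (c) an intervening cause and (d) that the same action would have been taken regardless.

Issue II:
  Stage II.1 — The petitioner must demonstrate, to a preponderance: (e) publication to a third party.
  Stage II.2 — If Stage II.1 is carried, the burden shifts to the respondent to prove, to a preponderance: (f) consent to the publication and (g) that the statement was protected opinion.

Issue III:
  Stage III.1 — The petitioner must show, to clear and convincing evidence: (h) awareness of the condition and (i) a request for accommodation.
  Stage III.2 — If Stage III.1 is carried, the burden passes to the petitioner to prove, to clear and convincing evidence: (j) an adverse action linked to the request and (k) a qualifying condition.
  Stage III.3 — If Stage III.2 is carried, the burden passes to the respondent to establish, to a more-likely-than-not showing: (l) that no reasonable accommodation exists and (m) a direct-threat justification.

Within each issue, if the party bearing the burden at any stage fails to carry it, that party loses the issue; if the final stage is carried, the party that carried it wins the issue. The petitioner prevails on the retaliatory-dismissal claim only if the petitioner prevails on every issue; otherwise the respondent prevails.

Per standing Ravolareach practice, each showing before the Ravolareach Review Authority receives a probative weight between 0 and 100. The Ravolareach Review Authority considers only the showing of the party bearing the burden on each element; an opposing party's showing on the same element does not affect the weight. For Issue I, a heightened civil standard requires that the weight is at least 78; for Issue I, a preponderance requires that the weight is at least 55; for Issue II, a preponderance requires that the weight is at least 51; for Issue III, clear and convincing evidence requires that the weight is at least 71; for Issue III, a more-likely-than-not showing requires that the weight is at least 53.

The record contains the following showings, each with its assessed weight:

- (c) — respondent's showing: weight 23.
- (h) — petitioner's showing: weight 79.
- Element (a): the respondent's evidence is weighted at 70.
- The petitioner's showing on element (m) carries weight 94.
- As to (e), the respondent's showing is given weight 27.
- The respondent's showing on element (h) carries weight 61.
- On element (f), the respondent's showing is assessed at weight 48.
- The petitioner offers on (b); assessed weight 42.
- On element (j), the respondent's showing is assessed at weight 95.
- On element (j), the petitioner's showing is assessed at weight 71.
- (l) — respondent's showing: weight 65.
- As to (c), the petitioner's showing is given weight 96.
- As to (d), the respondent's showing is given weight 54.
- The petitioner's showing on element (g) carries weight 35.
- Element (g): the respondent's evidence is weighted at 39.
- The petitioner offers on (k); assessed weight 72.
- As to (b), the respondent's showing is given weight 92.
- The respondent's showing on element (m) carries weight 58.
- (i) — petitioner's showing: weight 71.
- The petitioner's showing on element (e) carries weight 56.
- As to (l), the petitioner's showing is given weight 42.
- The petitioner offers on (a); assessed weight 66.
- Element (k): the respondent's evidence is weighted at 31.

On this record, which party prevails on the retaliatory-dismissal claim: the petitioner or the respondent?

— Issue I —
At Stage I.1 the petitioner must meet a preponderance (weight is at least 55): on (a) the weight is 66 (the respondent's 70 is given no effect), ≥ 55, so (a) meets the standard; on (b) the weight is 42 (the respondent's 92 is given no effect), which does not reach 55, so (b) does not meet the standard.
  Stage I.1 not carried; the petitioner fails its burden.
The analysis ends at Stage I.1; the respondent prevails on this issue.
— Issue II —
At Stage II.1 the petitioner must meet a preponderance (weight is at least 51): on (e) the weight is 56 (the respondent's 27 is given no effect), ≥ 51, so (e) meets the standard.
  The petitioner carries Stage II.1; the respondent now bears the burden.
At Stage II.2 the respondent must meet a preponderance (weight is at least 51): on (f) the weight is 48, which does not reach 51, so (f) does not meet the standard; on (g) the weight is 39 (the petitioner's 35 is given no effect), < 51, so (g) does not meet the standard.
  Not every element is met, so the respondent fails to carry Stage II.2.
The analysis ends at Stage II.2; the petitioner prevails on this issue.
— Issue III —
Stage III.1 — burden on petitioner; standard: clear and convincing evidence (weight is at least 71).
    (h): 79 (respondent's 61 disregarded) ≥ 71 [met]
    (i): 71 ≥ 71 [met]
  Stage III.1 carried; the burden remains with the petitioner.
Stage III.2 — burden on petitioner; standard: clear and convincing evidence (weight is at least 71).
    (j): 71 (respondent's 95 disregarded) ≥ 71 [met]
    (k): 72 (respondent's 31 disregarded) ≥ 71 [met]
  All elements met. The burden passes to the respondent.
Stage III.3 — burden on respondent; standard: a more-likely-than-not showing (weight is at least 53).
    (l): 65 (petitioner's 42 disregarded) ≥ 53 [met]
    (m): 58 (petitioner's 94 disregarded) ≥ 53 [met]
  All elements met at the final stage.
All stages carried — the respondent prevails on this issue.
Per-issue: Issue I → respondent; Issue II → petitioner; Issue III → respondent. The petitioner must prevail on every issue; overall, the respondent prevails.

respondent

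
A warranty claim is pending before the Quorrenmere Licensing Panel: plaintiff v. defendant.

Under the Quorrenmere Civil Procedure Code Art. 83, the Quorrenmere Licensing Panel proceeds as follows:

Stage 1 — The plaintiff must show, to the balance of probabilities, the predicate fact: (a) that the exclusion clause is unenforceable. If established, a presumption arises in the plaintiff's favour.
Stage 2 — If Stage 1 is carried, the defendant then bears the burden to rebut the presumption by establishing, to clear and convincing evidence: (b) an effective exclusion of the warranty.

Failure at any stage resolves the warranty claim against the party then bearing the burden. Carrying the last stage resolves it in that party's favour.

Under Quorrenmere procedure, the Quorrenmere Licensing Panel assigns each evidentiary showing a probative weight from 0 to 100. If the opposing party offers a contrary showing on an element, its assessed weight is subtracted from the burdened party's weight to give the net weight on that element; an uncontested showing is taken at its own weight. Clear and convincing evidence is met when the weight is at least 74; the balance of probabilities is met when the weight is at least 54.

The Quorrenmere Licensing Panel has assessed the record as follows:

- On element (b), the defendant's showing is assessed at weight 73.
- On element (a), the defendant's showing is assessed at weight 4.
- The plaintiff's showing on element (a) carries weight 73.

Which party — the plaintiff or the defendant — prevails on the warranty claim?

Stage 1 (plaintiff, the balance of probabilities, weight is at least 54): (a) net 73−4=69 ≥ 54 — meets.
  The plaintiff carries Stage 1; the defendant now bears the burden.
Stage 2 (defendant, clear and convincing evidence, weight is at least 74): (b) 73 < 74 — fails.
  Not every element is met, so the defendant fails to carry Stage 2.
So the plaintiff prevails.

plaintiff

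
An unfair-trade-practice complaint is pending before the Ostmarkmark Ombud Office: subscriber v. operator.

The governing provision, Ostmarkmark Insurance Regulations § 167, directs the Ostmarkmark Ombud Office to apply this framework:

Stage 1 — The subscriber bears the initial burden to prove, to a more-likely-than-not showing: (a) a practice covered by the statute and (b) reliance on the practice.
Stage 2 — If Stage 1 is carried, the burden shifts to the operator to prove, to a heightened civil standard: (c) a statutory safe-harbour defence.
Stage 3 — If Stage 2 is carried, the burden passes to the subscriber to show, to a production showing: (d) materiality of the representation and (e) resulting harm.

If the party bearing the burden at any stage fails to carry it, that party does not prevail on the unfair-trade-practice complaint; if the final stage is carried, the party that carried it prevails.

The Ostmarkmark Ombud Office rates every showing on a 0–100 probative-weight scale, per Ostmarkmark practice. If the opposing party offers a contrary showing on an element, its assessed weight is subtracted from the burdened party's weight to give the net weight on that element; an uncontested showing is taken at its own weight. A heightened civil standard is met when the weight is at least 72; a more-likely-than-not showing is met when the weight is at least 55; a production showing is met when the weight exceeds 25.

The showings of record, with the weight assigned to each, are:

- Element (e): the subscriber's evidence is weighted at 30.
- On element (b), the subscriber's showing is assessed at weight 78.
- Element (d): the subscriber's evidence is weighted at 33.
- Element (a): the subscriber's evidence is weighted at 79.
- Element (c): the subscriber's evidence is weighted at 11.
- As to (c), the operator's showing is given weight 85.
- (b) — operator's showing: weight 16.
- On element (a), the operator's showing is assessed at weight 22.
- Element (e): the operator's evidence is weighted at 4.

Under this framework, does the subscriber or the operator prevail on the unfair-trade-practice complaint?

subscriber

Stage 1 — burden on subscriber; standard: a more-likely-than-not showing (weight is at least 55).
    (a): 79 − 22 = 57 ≥ 55 [met]
    (b): 78 − 16 = 62 ≥ 55 [met]
  All elements met. The burden passes to the operator.
Stage 2 — burden on operator; standard: a heightened civil standard (weight is at least 72).
    (c): 85 − 11 = 74 ≥ 72 [met]
  All elements met. The burden passes to the subscriber.
Stage 3 — burden on subscriber; standard: a production showing (weight exceeds 25).
    (d): 33 > 25 [met]
    (e): 30 − 4 = 26 > 25 [met]
  The subscriber carries the last stage.
With every stage satisfied, the subscriber prevails.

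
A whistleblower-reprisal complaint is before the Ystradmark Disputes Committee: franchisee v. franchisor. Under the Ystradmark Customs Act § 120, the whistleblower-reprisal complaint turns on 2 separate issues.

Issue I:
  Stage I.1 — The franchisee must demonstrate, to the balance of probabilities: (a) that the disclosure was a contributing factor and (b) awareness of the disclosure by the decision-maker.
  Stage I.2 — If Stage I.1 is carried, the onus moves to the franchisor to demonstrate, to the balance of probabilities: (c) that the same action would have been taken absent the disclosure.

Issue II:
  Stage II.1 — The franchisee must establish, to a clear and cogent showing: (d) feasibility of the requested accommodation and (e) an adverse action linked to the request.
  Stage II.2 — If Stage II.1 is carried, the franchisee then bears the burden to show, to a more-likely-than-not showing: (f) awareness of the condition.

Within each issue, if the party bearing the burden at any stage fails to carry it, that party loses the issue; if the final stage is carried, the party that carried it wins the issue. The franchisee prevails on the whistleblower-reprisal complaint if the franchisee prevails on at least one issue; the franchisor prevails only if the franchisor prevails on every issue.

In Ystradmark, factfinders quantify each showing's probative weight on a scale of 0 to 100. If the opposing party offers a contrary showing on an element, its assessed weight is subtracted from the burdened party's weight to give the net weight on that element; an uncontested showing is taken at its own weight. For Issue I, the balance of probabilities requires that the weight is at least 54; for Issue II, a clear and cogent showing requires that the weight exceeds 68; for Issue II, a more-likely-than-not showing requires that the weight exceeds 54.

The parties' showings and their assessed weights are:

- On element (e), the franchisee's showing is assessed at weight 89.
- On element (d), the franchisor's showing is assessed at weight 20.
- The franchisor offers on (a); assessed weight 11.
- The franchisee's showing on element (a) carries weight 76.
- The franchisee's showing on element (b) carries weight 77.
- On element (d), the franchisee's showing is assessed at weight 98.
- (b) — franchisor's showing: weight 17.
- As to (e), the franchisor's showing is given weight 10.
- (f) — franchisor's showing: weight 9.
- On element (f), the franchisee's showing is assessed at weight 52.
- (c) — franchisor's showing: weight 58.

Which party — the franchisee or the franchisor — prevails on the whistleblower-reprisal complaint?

franchisor

— Issue I —
Stage I.1 — burden on franchisee; standard: the balance of probabilities (weight is at least 54).
    (a): 76 − 11 = 65 ≥ 54 [met]
    (b): 77 − 17 = 60 ≥ 54 [met]
  Stage I.1 is satisfied; the onus moves to the franchisor.
Stage I.2 — burden on franchisor; standard: the balance of probabilities (weight is at least 54).
    (c): 58 ≥ 54 [met]
  The franchisor carries the last stage.
All stages carried — the franchisor prevails on this issue.
— Issue II —
Stage II.1 (franchisee, a clear and cogent showing, weight exceeds 68): (d) net 98−20=78 > 68 — meets; (e) net 89−10=79 > 68 — meets.
  Stage II.1 is satisfied; the franchisee continues to bear the burden.
Stage II.2 (franchisee, a more-likely-than-not showing, weight exceeds 54): (f) net 52−9=43 ≤ 54 — fails.
  The franchisee does not carry Stage II.2.
The analysis ends at Stage II.2; the franchisor prevails on this issue.
Per-issue: Issue I → franchisor; Issue II → franchisor. The franchisee must prevail on at least one issue; overall, the franchisor prevails.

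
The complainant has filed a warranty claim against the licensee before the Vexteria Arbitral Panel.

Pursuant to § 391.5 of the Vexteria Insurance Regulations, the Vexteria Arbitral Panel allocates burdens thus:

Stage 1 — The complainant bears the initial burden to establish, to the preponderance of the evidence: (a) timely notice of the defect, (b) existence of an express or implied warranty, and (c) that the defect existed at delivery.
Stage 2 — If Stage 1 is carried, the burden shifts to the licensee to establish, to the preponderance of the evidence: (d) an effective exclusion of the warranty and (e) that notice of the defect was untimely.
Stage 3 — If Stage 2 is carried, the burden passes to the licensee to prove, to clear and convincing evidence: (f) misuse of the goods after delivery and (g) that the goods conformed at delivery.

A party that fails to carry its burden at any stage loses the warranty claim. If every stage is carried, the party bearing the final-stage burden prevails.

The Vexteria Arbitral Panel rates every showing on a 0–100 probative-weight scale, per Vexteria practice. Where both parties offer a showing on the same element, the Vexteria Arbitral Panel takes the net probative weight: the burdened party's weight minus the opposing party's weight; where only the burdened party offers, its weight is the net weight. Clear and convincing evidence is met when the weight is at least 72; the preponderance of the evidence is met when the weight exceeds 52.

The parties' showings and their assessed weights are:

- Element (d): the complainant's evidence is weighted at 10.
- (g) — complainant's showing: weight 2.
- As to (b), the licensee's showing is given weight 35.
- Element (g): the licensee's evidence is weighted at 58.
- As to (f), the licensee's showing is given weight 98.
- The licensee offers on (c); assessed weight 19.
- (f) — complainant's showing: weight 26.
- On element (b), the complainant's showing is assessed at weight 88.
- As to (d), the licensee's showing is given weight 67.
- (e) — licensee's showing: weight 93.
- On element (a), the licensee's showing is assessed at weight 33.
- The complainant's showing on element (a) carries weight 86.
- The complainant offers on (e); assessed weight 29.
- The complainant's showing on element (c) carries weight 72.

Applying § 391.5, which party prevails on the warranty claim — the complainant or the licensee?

complainant

Stage 1 (complainant, the preponderance of the evidence, weight exceeds 52): (a) net 86−33=53 > 52 — meets; (b) net 88−35=53 > 52 — meets; (c) net 72−19=53 > 52 — meets.
  Stage 1 is satisfied; the onus moves to the licensee.
Stage 2 (licensee, the preponderance of the evidence, weight exceeds 52): (d) net 67−10=57 > 52 — meets; (e) net 93−29=64 > 52 — meets.
  Stage 2 is satisfied; the licensee continues to bear the burden.
Stage 3 (licensee, clear and convincing evidence, weight is at least 72): (f) net 98−26=72 ≥ 72 — meets; (g) net 58−2=56 < 72 — fails.
  Not every element is met, so the licensee fails to carry Stage 3.
So the complainant prevails.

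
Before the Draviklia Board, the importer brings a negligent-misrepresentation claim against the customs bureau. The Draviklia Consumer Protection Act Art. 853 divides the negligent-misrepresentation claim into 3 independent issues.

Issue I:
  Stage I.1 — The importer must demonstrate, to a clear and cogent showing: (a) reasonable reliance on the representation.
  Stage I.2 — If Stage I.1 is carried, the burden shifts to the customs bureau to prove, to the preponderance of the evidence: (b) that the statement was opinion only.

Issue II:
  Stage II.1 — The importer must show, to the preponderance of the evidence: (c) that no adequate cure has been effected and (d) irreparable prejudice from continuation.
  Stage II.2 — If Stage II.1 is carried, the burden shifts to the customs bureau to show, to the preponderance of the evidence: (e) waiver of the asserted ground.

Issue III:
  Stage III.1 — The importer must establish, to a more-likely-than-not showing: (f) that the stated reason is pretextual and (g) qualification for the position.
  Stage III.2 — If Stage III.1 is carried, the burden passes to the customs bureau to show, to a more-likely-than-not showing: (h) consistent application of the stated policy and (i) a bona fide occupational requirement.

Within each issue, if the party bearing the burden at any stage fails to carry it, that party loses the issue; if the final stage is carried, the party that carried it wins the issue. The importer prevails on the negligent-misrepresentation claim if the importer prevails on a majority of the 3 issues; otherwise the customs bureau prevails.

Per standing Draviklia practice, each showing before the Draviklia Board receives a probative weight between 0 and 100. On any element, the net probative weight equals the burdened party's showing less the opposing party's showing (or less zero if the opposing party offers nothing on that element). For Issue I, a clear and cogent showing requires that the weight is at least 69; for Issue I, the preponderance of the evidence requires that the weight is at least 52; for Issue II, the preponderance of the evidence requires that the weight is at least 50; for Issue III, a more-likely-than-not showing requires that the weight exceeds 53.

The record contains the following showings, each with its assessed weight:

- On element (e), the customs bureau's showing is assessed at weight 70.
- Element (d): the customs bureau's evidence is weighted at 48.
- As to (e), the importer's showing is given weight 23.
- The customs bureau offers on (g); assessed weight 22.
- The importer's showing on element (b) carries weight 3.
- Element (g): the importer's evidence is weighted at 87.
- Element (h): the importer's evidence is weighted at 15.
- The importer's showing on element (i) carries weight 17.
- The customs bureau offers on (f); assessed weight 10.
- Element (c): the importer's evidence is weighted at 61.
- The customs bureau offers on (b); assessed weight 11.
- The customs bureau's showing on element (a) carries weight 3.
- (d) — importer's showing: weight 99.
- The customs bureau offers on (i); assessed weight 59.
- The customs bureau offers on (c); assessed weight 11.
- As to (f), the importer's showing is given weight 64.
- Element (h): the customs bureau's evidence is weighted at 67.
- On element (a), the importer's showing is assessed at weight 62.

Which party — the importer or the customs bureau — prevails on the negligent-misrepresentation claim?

importer

— Issue I —
Stage I.1 — burden on importer; standard: a clear and cogent showing (weight is at least 69).
    (a): 62 − 3 = 59 < 69 [not met]
  The importer does not carry Stage I.1.
So the customs bureau prevails on this issue.
— Issue II —
At Stage II.1 the importer must meet the preponderance of the evidence (weight is at least 50): on (c) the weight is 61 less the opposing 11 gives net 50, which does reach 50, so (c) meets the standard; on (d) the weight is 99 less the opposing 48 gives net 51, ≥ 50, so (d) meets the standard.
  Stage II.1 carried; the burden shifts to the customs bureau.
At Stage II.2 the customs bureau must meet the preponderance of the evidence (weight is at least 50): on (e) the weight is 70 less the opposing 23 gives net 47, < 50, so (e) does not meet the standard.
  The customs bureau does not carry Stage II.2.
The analysis ends at Stage II.2; the importer prevails on this issue.
— Issue III —
Stage III.1 (importer, a more-likely-than-not showing, weight exceeds 53): (f) net 64−10=54 > 53 — meets; (g) net 87−22=65 > 53 — meets.
  The importer carries Stage III.1; the customs bureau now bears the burden.
Stage III.2 (customs bureau, a more-likely-than-not showing, weight exceeds 53): (h) net 67−15=52 ≤ 53 — fails; (i) net 59−17=42 ≤ 53 — fails.
  Not every element is met, so the customs bureau fails to carry Stage III.2.
So the importer prevails on this issue.
Per-issue: Issue I → customs bureau; Issue II → importer; Issue III → importer. The importer must prevail on a majority of issues; overall, the importer prevails.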